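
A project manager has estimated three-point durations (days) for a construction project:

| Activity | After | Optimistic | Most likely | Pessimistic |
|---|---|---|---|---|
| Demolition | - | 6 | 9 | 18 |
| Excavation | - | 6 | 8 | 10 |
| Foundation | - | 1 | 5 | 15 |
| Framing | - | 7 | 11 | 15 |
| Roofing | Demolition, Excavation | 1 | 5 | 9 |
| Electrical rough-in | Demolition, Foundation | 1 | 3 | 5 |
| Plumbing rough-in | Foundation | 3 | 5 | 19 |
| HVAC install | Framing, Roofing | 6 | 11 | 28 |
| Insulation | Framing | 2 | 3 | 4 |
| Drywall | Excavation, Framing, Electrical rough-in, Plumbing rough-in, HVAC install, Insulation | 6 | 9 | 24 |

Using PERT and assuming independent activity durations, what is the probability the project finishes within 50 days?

te_Demolition = (6 + 4·9 + 18)/6 = 60/6 = 10; σ²_Demolition = ((18−6)/6)² = 4.000
te_Excavation = (6 + 4·8 + 10)/6 = 48/6 = 8; σ²_Excavation = ((10−6)/6)² = 0.444
te_Foundation = (1 + 4·5 + 15)/6 = 36/6 = 6; σ²_Foundation = ((15−1)/6)² = 5.444
te_Framing = (7 + 4·11 + 15)/6 = 66/6 = 11; σ²_Framing = ((15−7)/6)² = 1.778
te_Roofing = (1 + 4·5 + 9)/6 = 30/6 = 5; σ²_Roofing = ((9−1)/6)² = 1.778
te_Electrical rough-in = (1 + 4·3 + 5)/6 = 18/6 = 3; σ²_Electrical rough-in = ((5−1)/6)² = 0.444
te_Plumbing rough-in = (3 + 4·5 + 19)/6 = 42/6 = 7; σ²_Plumbing rough-in = ((19−3)/6)² = 7.111
te_HVAC install = (6 + 4·11 + 28)/6 = 78/6 = 13; σ²_HVAC install = ((28−6)/6)² = 13.444
te_Insulation = (2 + 4·3 + 4)/6 = 18/6 = 3; σ²_Insulation = ((4−2)/6)² = 0.111
te_Drywall = (6 + 4·9 + 24)/6 = 66/6 = 11; σ²_Drywall = ((24−6)/6)² = 9.000

Forward pass:
ES_Demolition = 0; EF_Demolition = 10
ES_Excavation = 0; EF_Excavation = 8
ES_Foundation = 0; EF_Foundation = 6
ES_Framing = 0; EF_Framing = 11
ES_Roofing = max(EF_Demolition=10, EF_Excavation=8) = 10; EF_Roofing = 10+5 = 15
ES_Electrical rough-in = max(EF_Demolition=10, EF_Foundation=6) = 10; EF_Electrical rough-in = 10+3 = 13
ES_Plumbing rough-in = 6; EF_Plumbing rough-in = 6+7 = 13
ES_HVAC install = max(EF_Framing=11, EF_Roofing=15) = 15; EF_HVAC install = 15+13 = 28
ES_Insulation = 11; EF_Insulation = 11+3 = 14
ES_Drywall = max(EF_Excavation=8, EF_Framing=11, EF_Electrical rough-in=13, EF_Plumbing rough-in=13, EF_HVAC install=28, EF_Insulation=14) = 28; EF_Drywall = 28+11 = 39
Expected project duration μ = 39 days. Critical path: Demolition → Roofing → HVAC install → Drywall.

Variance along critical path = 4.000 + 1.778 + 13.444 + 9.000 = 28.222; σ = √28.222 = 5.312 days.
Z = (50 − 39) / 5.312 = 2.071
P(T ≤ 50) = Φ(2.071) ≈ 0.981

0.981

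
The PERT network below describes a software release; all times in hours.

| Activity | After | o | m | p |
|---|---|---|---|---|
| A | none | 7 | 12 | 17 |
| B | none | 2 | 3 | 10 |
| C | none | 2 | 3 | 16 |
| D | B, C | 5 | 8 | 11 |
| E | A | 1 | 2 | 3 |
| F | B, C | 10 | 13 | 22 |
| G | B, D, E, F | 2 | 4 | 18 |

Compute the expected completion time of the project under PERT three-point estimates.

25 hours

te_A = (7 + 4·12 + 17)/6 = 72/6 = 12
te_B = (2 + 4·3 + 10)/6 = 24/6 = 4
te_C = (2 + 4·3 + 16)/6 = 30/6 = 5
te_D = (5 + 4·8 + 11)/6 = 48/6 = 8
te_E = (1 + 4·2 + 3)/6 = 12/6 = 2
te_F = (10 + 4·13 + 22)/6 = 84/6 = 14
te_G = (2 + 4·4 + 18)/6 = 36/6 = 6

Forward pass:
ES_A = 0; EF_A = 12
ES_B = 0; EF_B = 4
ES_C = 0; EF_C = 5
ES_D = max(EF_B=4, EF_C=5) = 5; EF_D = 5+8 = 13
ES_E = 12; EF_E = 12+2 = 14
ES_F = max(EF_B=4, EF_C=5) = 5; EF_F = 5+14 = 19
ES_G = max(EF_B=4, EF_D=13, EF_E=14, EF_F=19) = 19; EF_G = 19+6 = 25
Expected project duration μ = 25 hours. Critical path: C → F → G.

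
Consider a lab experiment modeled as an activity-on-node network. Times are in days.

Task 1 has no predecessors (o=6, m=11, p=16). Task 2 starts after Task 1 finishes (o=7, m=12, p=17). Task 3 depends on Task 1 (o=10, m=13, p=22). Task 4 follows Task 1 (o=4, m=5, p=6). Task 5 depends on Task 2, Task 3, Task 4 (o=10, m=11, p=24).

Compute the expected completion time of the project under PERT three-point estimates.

38 days

te_Task 1 = (6 + 4·11 + 16)/6 = 66/6 = 11
te_Task 2 = (7 + 4·12 + 17)/6 = 72/6 = 12
te_Task 3 = (10 + 4·13 + 22)/6 = 84/6 = 14
te_Task 4 = (4 + 4·5 + 6)/6 = 30/6 = 5
te_Task 5 = (10 + 4·11 + 24)/6 = 78/6 = 13

Forward pass:
ES_Task 1 = 0; EF_Task 1 = 11
ES_Task 2 = 11; EF_Task 2 = 11+12 = 23
ES_Task 3 = 11; EF_Task 3 = 11+14 = 25
ES_Task 4 = 11; EF_Task 4 = 11+5 = 16
ES_Task 5 = max(EF_Task 2=23, EF_Task 3=25, EF_Task 4=16) = 25; EF_Task 5 = 25+13 = 38
Expected project duration μ = 38 days. Critical path: Task 1 → Task 3 → Task 5.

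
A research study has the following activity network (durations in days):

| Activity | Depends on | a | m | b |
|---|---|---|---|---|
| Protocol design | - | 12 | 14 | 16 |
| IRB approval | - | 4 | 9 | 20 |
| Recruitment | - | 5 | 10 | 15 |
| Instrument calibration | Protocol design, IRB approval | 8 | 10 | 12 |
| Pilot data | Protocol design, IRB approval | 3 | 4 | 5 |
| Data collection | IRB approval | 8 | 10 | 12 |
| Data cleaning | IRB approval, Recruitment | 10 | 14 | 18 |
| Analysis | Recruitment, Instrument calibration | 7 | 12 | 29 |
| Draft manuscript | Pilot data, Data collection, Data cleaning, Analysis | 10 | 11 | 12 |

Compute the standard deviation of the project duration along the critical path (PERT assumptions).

3.80 days

te_Protocol design = (12 + 4·14 + 16)/6 = 84/6 = 14; σ²_Protocol design = ((16−12)/6)² = 0.444
te_IRB approval = (4 + 4·9 + 20)/6 = 60/6 = 10; σ²_IRB approval = ((20−4)/6)² = 7.111
te_Recruitment = (5 + 4·10 + 15)/6 = 60/6 = 10; σ²_Recruitment = ((15−5)/6)² = 2.778
te_Instrument calibration = (8 + 4·10 + 12)/6 = 60/6 = 10; σ²_Instrument calibration = ((12−8)/6)² = 0.444
te_Pilot data = (3 + 4·4 + 5)/6 = 24/6 = 4; σ²_Pilot data = ((5−3)/6)² = 0.111
te_Data collection = (8 + 4·10 + 12)/6 = 60/6 = 10; σ²_Data collection = ((12−8)/6)² = 0.444
te_Data cleaning = (10 + 4·14 + 18)/6 = 84/6 = 14; σ²_Data cleaning = ((18−10)/6)² = 1.778
te_Analysis = (7 + 4·12 + 29)/6 = 84/6 = 14; σ²_Analysis = ((29−7)/6)² = 13.444
te_Draft manuscript = (10 + 4·11 + 12)/6 = 66/6 = 11; σ²_Draft manuscript = ((12−10)/6)² = 0.111

Forward pass:
ES_Protocol design = 0; EF_Protocol design = 14
ES_IRB approval = 0; EF_IRB approval = 10
ES_Recruitment = 0; EF_Recruitment = 10
ES_Instrument calibration = max(EF_Protocol design=14, EF_IRB approval=10) = 14; EF_Instrument calibration = 14+10 = 24
ES_Pilot data = max(EF_Protocol design=14, EF_IRB approval=10) = 14; EF_Pilot data = 14+4 = 18
ES_Data collection = 10; EF_Data collection = 10+10 = 20
ES_Data cleaning = max(EF_IRB approval=10, EF_Recruitment=10) = 10; EF_Data cleaning = 10+14 = 24
ES_Analysis = max(EF_Recruitment=10, EF_Instrument calibration=24) = 24; EF_Analysis = 24+14 = 38
ES_Draft manuscript = max(EF_Pilot data=18, EF_Data collection=20, EF_Data cleaning=24, EF_Analysis=38) = 38; EF_Draft manuscript = 38+11 = 49
Expected project duration μ = 49 days. Critical path: Protocol design → Instrument calibration → Analysis → Draft manuscript.

Variance along critical path = 0.444 + 0.444 + 13.444 + 0.111 = 14.444
σ = √14.444 = 3.801 days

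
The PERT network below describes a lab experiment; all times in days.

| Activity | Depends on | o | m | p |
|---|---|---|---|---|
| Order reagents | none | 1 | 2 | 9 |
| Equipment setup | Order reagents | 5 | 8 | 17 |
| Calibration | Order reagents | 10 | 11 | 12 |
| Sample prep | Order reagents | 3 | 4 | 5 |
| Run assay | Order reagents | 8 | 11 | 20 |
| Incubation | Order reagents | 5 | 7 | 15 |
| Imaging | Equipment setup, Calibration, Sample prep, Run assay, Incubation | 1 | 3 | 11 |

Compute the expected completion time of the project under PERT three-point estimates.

19 days

te_Order reagents = (1 + 4·2 + 9)/6 = 18/6 = 3
te_Equipment setup = (5 + 4·8 + 17)/6 = 54/6 = 9
te_Calibration = (10 + 4·11 + 12)/6 = 66/6 = 11
te_Sample prep = (3 + 4·4 + 5)/6 = 24/6 = 4
te_Run assay = (8 + 4·11 + 20)/6 = 72/6 = 12
te_Incubation = (5 + 4·7 + 15)/6 = 48/6 = 8
te_Imaging = (1 + 4·3 + 11)/6 = 24/6 = 4

Forward pass:
ES_Order reagents = 0; EF_Order reagents = 3
ES_Equipment setup = 3; EF_Equipment setup = 3+9 = 12
ES_Calibration = 3; EF_Calibration = 3+11 = 14
ES_Sample prep = 3; EF_Sample prep = 3+4 = 7
ES_Run assay = 3; EF_Run assay = 3+12 = 15
ES_Incubation = 3; EF_Incubation = 3+8 = 11
ES_Imaging = max(EF_Equipment setup=12, EF_Calibration=14, EF_Sample prep=7, EF_Run assay=15, EF_Incubation=11) = 15; EF_Imaging = 15+4 = 19
Expected project duration μ = 19 days. Critical path: Order reagents → Run assay → Imaging.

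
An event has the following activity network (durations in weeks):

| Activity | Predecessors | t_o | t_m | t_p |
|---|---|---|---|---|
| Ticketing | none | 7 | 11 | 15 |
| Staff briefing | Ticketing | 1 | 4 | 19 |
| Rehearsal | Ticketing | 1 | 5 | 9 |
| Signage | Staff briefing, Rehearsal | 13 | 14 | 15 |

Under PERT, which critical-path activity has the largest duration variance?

te_Ticketing = (7 + 4·11 + 15)/6 = 66/6 = 11; σ²_Ticketing = ((15−7)/6)² = 1.778
te_Staff briefing = (1 + 4·4 + 19)/6 = 36/6 = 6; σ²_Staff briefing = ((19−1)/6)² = 9.000
te_Rehearsal = (1 + 4·5 + 9)/6 = 30/6 = 5; σ²_Rehearsal = ((9−1)/6)² = 1.778
te_Signage = (13 + 4·14 + 15)/6 = 84/6 = 14; σ²_Signage = ((15−13)/6)² = 0.111

Forward pass:
ES_Ticketing = 0; EF_Ticketing = 11
ES_Staff briefing = 11; EF_Staff briefing = 11+6 = 17
ES_Rehearsal = 11; EF_Rehearsal = 11+5 = 16
ES_Signage = max(EF_Staff briefing=17, EF_Rehearsal=16) = 17; EF_Signage = 17+14 = 31
Expected project duration μ = 31 weeks. Critical path: Ticketing → Staff briefing → Signage.

Variances on critical path: σ²_Ticketing=1.778, σ²_Staff briefing=9.000, σ²_Signage=0.111.
Largest is σ²_Staff briefing = 9.000.

Staff briefing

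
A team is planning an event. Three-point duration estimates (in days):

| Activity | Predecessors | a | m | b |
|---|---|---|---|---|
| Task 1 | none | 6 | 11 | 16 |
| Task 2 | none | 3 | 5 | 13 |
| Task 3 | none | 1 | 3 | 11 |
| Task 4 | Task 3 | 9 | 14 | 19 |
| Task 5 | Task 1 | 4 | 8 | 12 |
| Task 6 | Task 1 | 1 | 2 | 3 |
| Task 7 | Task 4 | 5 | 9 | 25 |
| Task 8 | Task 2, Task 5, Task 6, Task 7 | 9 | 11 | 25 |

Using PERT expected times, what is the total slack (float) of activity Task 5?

10 days

te_Task 1 = (6 + 4·11 + 16)/6 = 66/6 = 11
te_Task 2 = (3 + 4·5 + 13)/6 = 36/6 = 6
te_Task 3 = (1 + 4·3 + 11)/6 = 24/6 = 4
te_Task 4 = (9 + 4·14 + 19)/6 = 84/6 = 14
te_Task 5 = (4 + 4·8 + 12)/6 = 48/6 = 8
te_Task 6 = (1 + 4·2 + 3)/6 = 12/6 = 2
te_Task 7 = (5 + 4·9 + 25)/6 = 66/6 = 11
te_Task 8 = (9 + 4·11 + 25)/6 = 78/6 = 13

Forward pass:
ES_Task 1 = 0; EF_Task 1 = 11
ES_Task 2 = 0; EF_Task 2 = 6
ES_Task 3 = 0; EF_Task 3 = 4
ES_Task 4 = 4; EF_Task 4 = 4+14 = 18
ES_Task 5 = 11; EF_Task 5 = 11+8 = 19
ES_Task 6 = 11; EF_Task 6 = 11+2 = 13
ES_Task 7 = 18; EF_Task 7 = 18+11 = 29
ES_Task 8 = max(EF_Task 2=6, EF_Task 5=19, EF_Task 6=13, EF_Task 7=29) = 29; EF_Task 8 = 29+13 = 42
Expected project duration μ = 42 days. Critical path: Task 3 → Task 4 → Task 7 → Task 8.

Backward pass:
LF_Task 8 = 42; LS_Task 8 = 42−13 = 29
LF_Task 7 = LS_Task 8 = 29; LS_Task 7 = 29−11 = 18
LF_Task 6 = LS_Task 8 = 29; LS_Task 6 = 29−2 = 27
LF_Task 5 = LS_Task 8 = 29; LS_Task 5 = 29−8 = 21
LF_Task 4 = LS_Task 7 = 18; LS_Task 4 = 18−14 = 4
LF_Task 3 = LS_Task 4 = 4; LS_Task 3 = 4−4 = 0
LF_Task 2 = LS_Task 8 = 29; LS_Task 2 = 29−6 = 23
LF_Task 1 = min(LS_Task 5=21, LS_Task 6=27) = 21; LS_Task 1 = 21−11 = 10
Slack_Task 5 = LS_Task 5 − ES_Task 5 = 21 − 11 = 10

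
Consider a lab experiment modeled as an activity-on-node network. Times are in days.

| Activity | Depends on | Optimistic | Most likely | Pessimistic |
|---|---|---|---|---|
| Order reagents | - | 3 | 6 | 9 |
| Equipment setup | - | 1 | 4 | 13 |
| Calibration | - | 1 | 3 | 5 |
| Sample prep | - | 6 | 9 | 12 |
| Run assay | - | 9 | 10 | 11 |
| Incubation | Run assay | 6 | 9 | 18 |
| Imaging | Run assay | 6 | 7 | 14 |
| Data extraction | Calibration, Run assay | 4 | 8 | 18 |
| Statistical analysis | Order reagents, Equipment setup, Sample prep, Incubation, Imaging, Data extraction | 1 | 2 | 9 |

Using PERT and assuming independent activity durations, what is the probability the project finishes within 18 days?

0.020

te_Order reagents = (3 + 4·6 + 9)/6 = 36/6 = 6; σ²_Order reagents = ((9−3)/6)² = 1.000
te_Equipment setup = (1 + 4·4 + 13)/6 = 30/6 = 5; σ²_Equipment setup = ((13−1)/6)² = 4.000
te_Calibration = (1 + 4·3 + 5)/6 = 18/6 = 3; σ²_Calibration = ((5−1)/6)² = 0.444
te_Sample prep = (6 + 4·9 + 12)/6 = 54/6 = 9; σ²_Sample prep = ((12−6)/6)² = 1.000
te_Run assay = (9 + 4·10 + 11)/6 = 60/6 = 10; σ²_Run assay = ((11−9)/6)² = 0.111
te_Incubation = (6 + 4·9 + 18)/6 = 60/6 = 10; σ²_Incubation = ((18−6)/6)² = 4.000
te_Imaging = (6 + 4·7 + 14)/6 = 48/6 = 8; σ²_Imaging = ((14−6)/6)² = 1.778
te_Data extraction = (4 + 4·8 + 18)/6 = 54/6 = 9; σ²_Data extraction = ((18−4)/6)² = 5.444
te_Statistical analysis = (1 + 4·2 + 9)/6 = 18/6 = 3; σ²_Statistical analysis = ((9−1)/6)² = 1.778

Forward pass:
ES_Order reagents = 0; EF_Order reagents = 6
ES_Equipment setup = 0; EF_Equipment setup = 5
ES_Calibration = 0; EF_Calibration = 3
ES_Sample prep = 0; EF_Sample prep = 9
ES_Run assay = 0; EF_Run assay = 10
ES_Incubation = 10; EF_Incubation = 10+10 = 20
ES_Imaging = 10; EF_Imaging = 10+8 = 18
ES_Data extraction = max(EF_Calibration=3, EF_Run assay=10) = 10; EF_Data extraction = 10+9 = 19
ES_Statistical analysis = max(EF_Order reagents=6, EF_Equipment setup=5, EF_Sample prep=9, EF_Incubation=20, EF_Imaging=18, EF_Data extraction=19) = 20; EF_Statistical analysis = 20+3 = 23
Expected project duration μ = 23 days. Critical path: Run assay → Incubation → Statistical analysis.

Variance along critical path = 0.111 + 4.000 + 1.778 = 5.889; σ = √5.889 = 2.427 days.
Z = (18 − 23) / 2.427 = -2.060
P(T ≤ 18) = Φ(-2.060) ≈ 0.020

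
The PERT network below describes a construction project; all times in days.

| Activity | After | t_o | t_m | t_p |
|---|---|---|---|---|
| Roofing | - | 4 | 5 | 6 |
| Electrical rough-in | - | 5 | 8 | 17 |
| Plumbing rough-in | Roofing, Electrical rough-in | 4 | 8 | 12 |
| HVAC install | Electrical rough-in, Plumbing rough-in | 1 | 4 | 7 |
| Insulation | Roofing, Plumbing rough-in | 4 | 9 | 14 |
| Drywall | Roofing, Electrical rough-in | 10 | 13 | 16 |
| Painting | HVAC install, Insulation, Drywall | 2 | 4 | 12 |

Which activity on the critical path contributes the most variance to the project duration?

te_Roofing = (4 + 4·5 + 6)/6 = 30/6 = 5; σ²_Roofing = ((6−4)/6)² = 0.111
te_Electrical rough-in = (5 + 4·8 + 17)/6 = 54/6 = 9; σ²_Electrical rough-in = ((17−5)/6)² = 4.000
te_Plumbing rough-in = (4 + 4·8 + 12)/6 = 48/6 = 8; σ²_Plumbing rough-in = ((12−4)/6)² = 1.778
te_HVAC install = (1 + 4·4 + 7)/6 = 24/6 = 4; σ²_HVAC install = ((7−1)/6)² = 1.000
te_Insulation = (4 + 4·9 + 14)/6 = 54/6 = 9; σ²_Insulation = ((14−4)/6)² = 2.778
te_Drywall = (10 + 4·13 + 16)/6 = 78/6 = 13; σ²_Drywall = ((16−10)/6)² = 1.000
te_Painting = (2 + 4·4 + 12)/6 = 30/6 = 5; σ²_Painting = ((12−2)/6)² = 2.778

Forward pass:
ES_Roofing = 0; EF_Roofing = 5
ES_Electrical rough-in = 0; EF_Electrical rough-in = 9
ES_Plumbing rough-in = max(EF_Roofing=5, EF_Electrical rough-in=9) = 9; EF_Plumbing rough-in = 9+8 = 17
ES_HVAC install = max(EF_Electrical rough-in=9, EF_Plumbing rough-in=17) = 17; EF_HVAC install = 17+4 = 21
ES_Insulation = max(EF_Roofing=5, EF_Plumbing rough-in=17) = 17; EF_Insulation = 17+9 = 26
ES_Drywall = max(EF_Roofing=5, EF_Electrical rough-in=9) = 9; EF_Drywall = 9+13 = 22
ES_Painting = max(EF_HVAC install=21, EF_Insulation=26, EF_Drywall=22) = 26; EF_Painting = 26+5 = 31
Expected project duration μ = 31 days. Critical path: Electrical rough-in → Plumbing rough-in → Insulation → Painting.

Variances on critical path: σ²_Electrical rough-in=4.000, σ²_Plumbing rough-in=1.778, σ²_Insulation=2.778, σ²_Painting=2.778.
Largest is σ²_Electrical rough-in = 4.000.

Electrical rough-in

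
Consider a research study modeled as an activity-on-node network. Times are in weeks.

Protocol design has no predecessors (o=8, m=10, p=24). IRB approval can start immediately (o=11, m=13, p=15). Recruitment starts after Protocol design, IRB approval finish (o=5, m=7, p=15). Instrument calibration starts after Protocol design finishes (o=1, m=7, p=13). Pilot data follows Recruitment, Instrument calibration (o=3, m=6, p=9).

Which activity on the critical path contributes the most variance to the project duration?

te_Protocol design = (8 + 4·10 + 24)/6 = 72/6 = 12; σ²_Protocol design = ((24−8)/6)² = 7.111
te_IRB approval = (11 + 4·13 + 15)/6 = 78/6 = 13; σ²_IRB approval = ((15−11)/6)² = 0.444
te_Recruitment = (5 + 4·7 + 15)/6 = 48/6 = 8; σ²_Recruitment = ((15−5)/6)² = 2.778
te_Instrument calibration = (1 + 4·7 + 13)/6 = 42/6 = 7; σ²_Instrument calibration = ((13−1)/6)² = 4.000
te_Pilot data = (3 + 4·6 + 9)/6 = 36/6 = 6; σ²_Pilot data = ((9−3)/6)² = 1.000

Forward pass:
ES_Protocol design = 0; EF_Protocol design = 12
ES_IRB approval = 0; EF_IRB approval = 13
ES_Recruitment = max(EF_Protocol design=12, EF_IRB approval=13) = 13; EF_Recruitment = 13+8 = 21
ES_Instrument calibration = 12; EF_Instrument calibration = 12+7 = 19
ES_Pilot data = max(EF_Recruitment=21, EF_Instrument calibration=19) = 21; EF_Pilot data = 21+6 = 27
Expected project duration μ = 27 weeks. Critical path: IRB approval → Recruitment → Pilot data.

Variances on critical path: σ²_IRB approval=0.444, σ²_Recruitment=2.778, σ²_Pilot data=1.000.
Largest is σ²_Recruitment = 2.778.

Recruitment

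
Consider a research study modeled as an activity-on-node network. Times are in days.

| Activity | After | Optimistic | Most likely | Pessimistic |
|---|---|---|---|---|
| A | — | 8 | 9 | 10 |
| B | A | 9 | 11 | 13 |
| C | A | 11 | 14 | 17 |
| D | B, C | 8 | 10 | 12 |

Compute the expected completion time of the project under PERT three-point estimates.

33 days

te_A = (8 + 4·9 + 10)/6 = 54/6 = 9
te_B = (9 + 4·11 + 13)/6 = 66/6 = 11
te_C = (11 + 4·14 + 17)/6 = 84/6 = 14
te_D = (8 + 4·10 + 12)/6 = 60/6 = 10

Forward pass:
ES_A = 0; EF_A = 9
ES_B = 9; EF_B = 9+11 = 20
ES_C = 9; EF_C = 9+14 = 23
ES_D = max(EF_B=20, EF_C=23) = 23; EF_D = 23+10 = 33
Expected project duration μ = 33 days. Critical path: A → C → D.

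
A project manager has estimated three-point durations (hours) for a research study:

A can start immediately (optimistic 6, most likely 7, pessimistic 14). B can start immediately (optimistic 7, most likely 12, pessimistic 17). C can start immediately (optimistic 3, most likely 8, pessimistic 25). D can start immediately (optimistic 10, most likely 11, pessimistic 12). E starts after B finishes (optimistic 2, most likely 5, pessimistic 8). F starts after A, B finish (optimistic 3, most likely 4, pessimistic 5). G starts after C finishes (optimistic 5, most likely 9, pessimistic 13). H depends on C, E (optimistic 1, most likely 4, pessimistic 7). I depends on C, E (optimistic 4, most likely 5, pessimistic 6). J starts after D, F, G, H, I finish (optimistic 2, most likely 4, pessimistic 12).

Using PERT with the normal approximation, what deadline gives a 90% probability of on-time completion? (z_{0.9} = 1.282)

30.3 hours

te_A = (6 + 4·7 + 14)/6 = 48/6 = 8; σ²_A = ((14−6)/6)² = 1.778
te_B = (7 + 4·12 + 17)/6 = 72/6 = 12; σ²_B = ((17−7)/6)² = 2.778
te_C = (3 + 4·8 + 25)/6 = 60/6 = 10; σ²_C = ((25−3)/6)² = 13.444
te_D = (10 + 4·11 + 12)/6 = 66/6 = 11; σ²_D = ((12−10)/6)² = 0.111
te_E = (2 + 4·5 + 8)/6 = 30/6 = 5; σ²_E = ((8−2)/6)² = 1.000
te_F = (3 + 4·4 + 5)/6 = 24/6 = 4; σ²_F = ((5−3)/6)² = 0.111
te_G = (5 + 4·9 + 13)/6 = 54/6 = 9; σ²_G = ((13−5)/6)² = 1.778
te_H = (1 + 4·4 + 7)/6 = 24/6 = 4; σ²_H = ((7−1)/6)² = 1.000
te_I = (4 + 4·5 + 6)/6 = 30/6 = 5; σ²_I = ((6−4)/6)² = 0.111
te_J = (2 + 4·4 + 12)/6 = 30/6 = 5; σ²_J = ((12−2)/6)² = 2.778

Forward pass:
ES_A = 0; EF_A = 8
ES_B = 0; EF_B = 12
ES_C = 0; EF_C = 10
ES_D = 0; EF_D = 11
ES_E = 12; EF_E = 12+5 = 17
ES_F = max(EF_A=8, EF_B=12) = 12; EF_F = 12+4 = 16
ES_G = 10; EF_G = 10+9 = 19
ES_H = max(EF_C=10, EF_E=17) = 17; EF_H = 17+4 = 21
ES_I = max(EF_C=10, EF_E=17) = 17; EF_I = 17+5 = 22
ES_J = max(EF_D=11, EF_F=16, EF_G=19, EF_H=21, EF_I=22) = 22; EF_J = 22+5 = 27
Expected project duration μ = 27 hours. Critical path: B → E → I → J.

Variance along critical path = 2.778 + 1.000 + 0.111 + 2.778 = 6.667; σ = 2.582 hours.
D = μ + z·σ = 27 + 1.282·2.582 = 30.3 hours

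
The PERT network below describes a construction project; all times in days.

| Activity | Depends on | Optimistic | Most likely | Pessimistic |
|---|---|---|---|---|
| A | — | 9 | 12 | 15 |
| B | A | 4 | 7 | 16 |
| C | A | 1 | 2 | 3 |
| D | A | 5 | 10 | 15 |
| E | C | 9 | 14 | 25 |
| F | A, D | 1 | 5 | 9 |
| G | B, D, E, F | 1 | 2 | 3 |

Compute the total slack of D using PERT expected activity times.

2 days

te_A = (9 + 4·12 + 15)/6 = 72/6 = 12
te_B = (4 + 4·7 + 16)/6 = 48/6 = 8
te_C = (1 + 4·2 + 3)/6 = 12/6 = 2
te_D = (5 + 4·10 + 15)/6 = 60/6 = 10
te_E = (9 + 4·14 + 25)/6 = 90/6 = 15
te_F = (1 + 4·5 + 9)/6 = 30/6 = 5
te_G = (1 + 4·2 + 3)/6 = 12/6 = 2

Forward pass:
ES_A = 0; EF_A = 12
ES_B = 12; EF_B = 12+8 = 20
ES_C = 12; EF_C = 12+2 = 14
ES_D = 12; EF_D = 12+10 = 22
ES_E = 14; EF_E = 14+15 = 29
ES_F = max(EF_A=12, EF_D=22) = 22; EF_F = 22+5 = 27
ES_G = max(EF_B=20, EF_D=22, EF_E=29, EF_F=27) = 29; EF_G = 29+2 = 31
Expected project duration μ = 31 days. Critical path: A → C → E → G.

Backward pass:
LF_G = 31; LS_G = 31−2 = 29
LF_F = LS_G = 29; LS_F = 29−5 = 24
LF_E = LS_G = 29; LS_E = 29−15 = 14
LF_D = min(LS_F=24, LS_G=29) = 24; LS_D = 24−10 = 14
LF_C = LS_E = 14; LS_C = 14−2 = 12
LF_B = LS_G = 29; LS_B = 29−8 = 21
LF_A = min(LS_B=21, LS_C=12, LS_D=14, LS_F=24) = 12; LS_A = 12−12 = 0
Slack_D = LS_D − ES_D = 14 − 12 = 2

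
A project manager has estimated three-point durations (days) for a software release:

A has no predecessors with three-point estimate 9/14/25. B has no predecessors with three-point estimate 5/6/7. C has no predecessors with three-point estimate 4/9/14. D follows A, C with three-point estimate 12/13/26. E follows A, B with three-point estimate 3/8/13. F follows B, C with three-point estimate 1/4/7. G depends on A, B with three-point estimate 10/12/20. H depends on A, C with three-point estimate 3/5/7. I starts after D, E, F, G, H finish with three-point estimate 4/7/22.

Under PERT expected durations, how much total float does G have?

te_A = (9 + 4·14 + 25)/6 = 90/6 = 15
te_B = (5 + 4·6 + 7)/6 = 36/6 = 6
te_C = (4 + 4·9 + 14)/6 = 54/6 = 9
te_D = (12 + 4·13 + 26)/6 = 90/6 = 15
te_E = (3 + 4·8 + 13)/6 = 48/6 = 8
te_F = (1 + 4·4 + 7)/6 = 24/6 = 4
te_G = (10 + 4·12 + 20)/6 = 78/6 = 13
te_H = (3 + 4·5 + 7)/6 = 30/6 = 5
te_I = (4 + 4·7 + 22)/6 = 54/6 = 9

Forward pass:
ES_A = 0; EF_A = 15
ES_B = 0; EF_B = 6
ES_C = 0; EF_C = 9
ES_D = max(EF_A=15, EF_C=9) = 15; EF_D = 15+15 = 30
ES_E = max(EF_A=15, EF_B=6) = 15; EF_E = 15+8 = 23
ES_F = max(EF_B=6, EF_C=9) = 9; EF_F = 9+4 = 13
ES_G = max(EF_A=15, EF_B=6) = 15; EF_G = 15+13 = 28
ES_H = max(EF_A=15, EF_C=9) = 15; EF_H = 15+5 = 20
ES_I = max(EF_D=30, EF_E=23, EF_F=13, EF_G=28, EF_H=20) = 30; EF_I = 30+9 = 39
Expected project duration μ = 39 days. Critical path: A → D → I.

Backward pass:
LF_I = 39; LS_I = 39−9 = 30
LF_H = LS_I = 30; LS_H = 30−5 = 25
LF_G = LS_I = 30; LS_G = 30−13 = 17
LF_F = LS_I = 30; LS_F = 30−4 = 26
LF_E = LS_I = 30; LS_E = 30−8 = 22
LF_D = LS_I = 30; LS_D = 30−15 = 15
LF_C = min(LS_D=15, LS_F=26, LS_H=25) = 15; LS_C = 15−9 = 6
LF_B = min(LS_E=22, LS_F=26, LS_G=17) = 17; LS_B = 17−6 = 11
LF_A = min(LS_D=15, LS_E=22, LS_G=17, LS_H=25) = 15; LS_A = 15−15 = 0
Slack_G = LS_G − ES_G = 17 − 15 = 2

2 days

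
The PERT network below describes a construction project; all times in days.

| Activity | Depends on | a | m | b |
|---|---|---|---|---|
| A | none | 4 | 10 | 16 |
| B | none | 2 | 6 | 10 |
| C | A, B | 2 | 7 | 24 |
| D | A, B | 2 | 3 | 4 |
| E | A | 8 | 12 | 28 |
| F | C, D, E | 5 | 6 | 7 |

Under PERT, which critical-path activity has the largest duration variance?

te_A = (4 + 4·10 + 16)/6 = 60/6 = 10; σ²_A = ((16−4)/6)² = 4.000
te_B = (2 + 4·6 + 10)/6 = 36/6 = 6; σ²_B = ((10−2)/6)² = 1.778
te_C = (2 + 4·7 + 24)/6 = 54/6 = 9; σ²_C = ((24−2)/6)² = 13.444
te_D = (2 + 4·3 + 4)/6 = 18/6 = 3; σ²_D = ((4−2)/6)² = 0.111
te_E = (8 + 4·12 + 28)/6 = 84/6 = 14; σ²_E = ((28−8)/6)² = 11.111
te_F = (5 + 4·6 + 7)/6 = 36/6 = 6; σ²_F = ((7−5)/6)² = 0.111

Forward pass:
ES_A = 0; EF_A = 10
ES_B = 0; EF_B = 6
ES_C = max(EF_A=10, EF_B=6) = 10; EF_C = 10+9 = 19
ES_D = max(EF_A=10, EF_B=6) = 10; EF_D = 10+3 = 13
ES_E = 10; EF_E = 10+14 = 24
ES_F = max(EF_C=19, EF_D=13, EF_E=24) = 24; EF_F = 24+6 = 30
Expected project duration μ = 30 days. Critical path: A → E → F.

Variances on critical path: σ²_A=4.000, σ²_E=11.111, σ²_F=0.111.
Largest is σ²_E = 11.111.

E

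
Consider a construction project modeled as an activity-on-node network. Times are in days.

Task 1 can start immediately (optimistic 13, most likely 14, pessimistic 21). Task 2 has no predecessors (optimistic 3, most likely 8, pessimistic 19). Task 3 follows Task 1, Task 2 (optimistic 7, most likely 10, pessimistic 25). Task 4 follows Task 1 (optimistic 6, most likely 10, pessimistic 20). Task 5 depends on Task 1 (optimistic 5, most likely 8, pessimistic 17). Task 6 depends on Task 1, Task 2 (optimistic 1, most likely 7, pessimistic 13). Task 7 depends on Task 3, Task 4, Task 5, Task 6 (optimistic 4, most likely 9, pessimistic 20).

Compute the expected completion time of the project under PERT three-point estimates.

te_Task 1 = (13 + 4·14 + 21)/6 = 90/6 = 15
te_Task 2 = (3 + 4·8 + 19)/6 = 54/6 = 9
te_Task 3 = (7 + 4·10 + 25)/6 = 72/6 = 12
te_Task 4 = (6 + 4·10 + 20)/6 = 66/6 = 11
te_Task 5 = (5 + 4·8 + 17)/6 = 54/6 = 9
te_Task 6 = (1 + 4·7 + 13)/6 = 42/6 = 7
te_Task 7 = (4 + 4·9 + 20)/6 = 60/6 = 10

Forward pass:
ES_Task 1 = 0; EF_Task 1 = 15
ES_Task 2 = 0; EF_Task 2 = 9
ES_Task 3 = max(EF_Task 1=15, EF_Task 2=9) = 15; EF_Task 3 = 15+12 = 27
ES_Task 4 = 15; EF_Task 4 = 15+11 = 26
ES_Task 5 = 15; EF_Task 5 = 15+9 = 24
ES_Task 6 = max(EF_Task 1=15, EF_Task 2=9) = 15; EF_Task 6 = 15+7 = 22
ES_Task 7 = max(EF_Task 3=27, EF_Task 4=26, EF_Task 5=24, EF_Task 6=22) = 27; EF_Task 7 = 27+10 = 37
Expected project duration μ = 37 days. Critical path: Task 1 → Task 3 → Task 7.

37 days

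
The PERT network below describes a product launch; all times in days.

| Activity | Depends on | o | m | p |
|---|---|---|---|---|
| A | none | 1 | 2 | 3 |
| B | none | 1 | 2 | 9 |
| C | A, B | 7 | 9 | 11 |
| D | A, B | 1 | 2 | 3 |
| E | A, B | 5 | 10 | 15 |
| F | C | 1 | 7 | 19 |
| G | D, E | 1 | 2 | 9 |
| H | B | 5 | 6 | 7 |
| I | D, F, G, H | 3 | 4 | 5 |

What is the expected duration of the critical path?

24 days

te_A = (1 + 4·2 + 3)/6 = 12/6 = 2
te_B = (1 + 4·2 + 9)/6 = 18/6 = 3
te_C = (7 + 4·9 + 11)/6 = 54/6 = 9
te_D = (1 + 4·2 + 3)/6 = 12/6 = 2
te_E = (5 + 4·10 + 15)/6 = 60/6 = 10
te_F = (1 + 4·7 + 19)/6 = 48/6 = 8
te_G = (1 + 4·2 + 9)/6 = 18/6 = 3
te_H = (5 + 4·6 + 7)/6 = 36/6 = 6
te_I = (3 + 4·4 + 5)/6 = 24/6 = 4

Forward pass:
ES_A = 0; EF_A = 2
ES_B = 0; EF_B = 3
ES_C = max(EF_A=2, EF_B=3) = 3; EF_C = 3+9 = 12
ES_D = max(EF_A=2, EF_B=3) = 3; EF_D = 3+2 = 5
ES_E = max(EF_A=2, EF_B=3) = 3; EF_E = 3+10 = 13
ES_F = 12; EF_F = 12+8 = 20
ES_G = max(EF_D=5, EF_E=13) = 13; EF_G = 13+3 = 16
ES_H = 3; EF_H = 3+6 = 9
ES_I = max(EF_D=5, EF_F=20, EF_G=16, EF_H=9) = 20; EF_I = 20+4 = 24
Expected project duration μ = 24 days. Critical path: B → C → F → I.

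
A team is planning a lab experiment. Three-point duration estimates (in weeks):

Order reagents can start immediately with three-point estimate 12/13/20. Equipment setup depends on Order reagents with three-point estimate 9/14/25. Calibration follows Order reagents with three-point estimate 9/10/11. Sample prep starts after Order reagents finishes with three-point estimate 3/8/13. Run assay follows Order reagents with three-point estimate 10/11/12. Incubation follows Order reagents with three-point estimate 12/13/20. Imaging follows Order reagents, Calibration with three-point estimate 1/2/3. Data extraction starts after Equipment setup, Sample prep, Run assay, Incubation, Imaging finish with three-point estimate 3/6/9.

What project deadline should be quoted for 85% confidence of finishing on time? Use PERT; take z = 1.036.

38.3 weeks

te_Order reagents = (12 + 4·13 + 20)/6 = 84/6 = 14; σ²_Order reagents = ((20−12)/6)² = 1.778
te_Equipment setup = (9 + 4·14 + 25)/6 = 90/6 = 15; σ²_Equipment setup = ((25−9)/6)² = 7.111
te_Calibration = (9 + 4·10 + 11)/6 = 60/6 = 10; σ²_Calibration = ((11−9)/6)² = 0.111
te_Sample prep = (3 + 4·8 + 13)/6 = 48/6 = 8; σ²_Sample prep = ((13−3)/6)² = 2.778
te_Run assay = (10 + 4·11 + 12)/6 = 66/6 = 11; σ²_Run assay = ((12−10)/6)² = 0.111
te_Incubation = (12 + 4·13 + 20)/6 = 84/6 = 14; σ²_Incubation = ((20−12)/6)² = 1.778
te_Imaging = (1 + 4·2 + 3)/6 = 12/6 = 2; σ²_Imaging = ((3−1)/6)² = 0.111
te_Data extraction = (3 + 4·6 + 9)/6 = 36/6 = 6; σ²_Data extraction = ((9−3)/6)² = 1.000

Forward pass:
ES_Order reagents = 0; EF_Order reagents = 14
ES_Equipment setup = 14; EF_Equipment setup = 14+15 = 29
ES_Calibration = 14; EF_Calibration = 14+10 = 24
ES_Sample prep = 14; EF_Sample prep = 14+8 = 22
ES_Run assay = 14; EF_Run assay = 14+11 = 25
ES_Incubation = 14; EF_Incubation = 14+14 = 28
ES_Imaging = max(EF_Order reagents=14, EF_Calibration=24) = 24; EF_Imaging = 24+2 = 26
ES_Data extraction = max(EF_Equipment setup=29, EF_Sample prep=22, EF_Run assay=25, EF_Incubation=28, EF_Imaging=26) = 29; EF_Data extraction = 29+6 = 35
Expected project duration μ = 35 weeks. Critical path: Order reagents → Equipment setup → Data extraction.

Variance along critical path = 1.778 + 7.111 + 1.000 = 9.889; σ = 3.145 weeks.
D = μ + z·σ = 35 + 1.036·3.145 = 38.3 weeks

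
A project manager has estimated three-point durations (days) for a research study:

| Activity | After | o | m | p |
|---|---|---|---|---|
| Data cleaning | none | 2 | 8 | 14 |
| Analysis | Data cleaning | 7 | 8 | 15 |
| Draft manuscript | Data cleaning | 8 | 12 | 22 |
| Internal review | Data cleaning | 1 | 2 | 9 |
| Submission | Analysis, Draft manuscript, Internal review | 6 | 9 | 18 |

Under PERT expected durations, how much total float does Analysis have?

4 days

te_Data cleaning = (2 + 4·8 + 14)/6 = 48/6 = 8
te_Analysis = (7 + 4·8 + 15)/6 = 54/6 = 9
te_Draft manuscript = (8 + 4·12 + 22)/6 = 78/6 = 13
te_Internal review = (1 + 4·2 + 9)/6 = 18/6 = 3
te_Submission = (6 + 4·9 + 18)/6 = 60/6 = 10

Forward pass:
ES_Data cleaning = 0; EF_Data cleaning = 8
ES_Analysis = 8; EF_Analysis = 8+9 = 17
ES_Draft manuscript = 8; EF_Draft manuscript = 8+13 = 21
ES_Internal review = 8; EF_Internal review = 8+3 = 11
ES_Submission = max(EF_Analysis=17, EF_Draft manuscript=21, EF_Internal review=11) = 21; EF_Submission = 21+10 = 31
Expected project duration μ = 31 days. Critical path: Data cleaning → Draft manuscript → Submission.

Backward pass:
LF_Submission = 31; LS_Submission = 31−10 = 21
LF_Internal review = LS_Submission = 21; LS_Internal review = 21−3 = 18
LF_Draft manuscript = LS_Submission = 21; LS_Draft manuscript = 21−13 = 8
LF_Analysis = LS_Submission = 21; LS_Analysis = 21−9 = 12
LF_Data cleaning = min(LS_Analysis=12, LS_Draft manuscript=8, LS_Internal review=18) = 8; LS_Data cleaning = 8−8 = 0
Slack_Analysis = LS_Analysis − ES_Analysis = 12 − 8 = 4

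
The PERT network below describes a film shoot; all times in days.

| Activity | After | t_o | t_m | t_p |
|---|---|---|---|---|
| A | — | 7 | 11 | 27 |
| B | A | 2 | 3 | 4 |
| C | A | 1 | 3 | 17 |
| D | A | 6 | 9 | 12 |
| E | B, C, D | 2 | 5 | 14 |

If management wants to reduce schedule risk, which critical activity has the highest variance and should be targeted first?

te_A = (7 + 4·11 + 27)/6 = 78/6 = 13; σ²_A = ((27−7)/6)² = 11.111
te_B = (2 + 4·3 + 4)/6 = 18/6 = 3; σ²_B = ((4−2)/6)² = 0.111
te_C = (1 + 4·3 + 17)/6 = 30/6 = 5; σ²_C = ((17−1)/6)² = 7.111
te_D = (6 + 4·9 + 12)/6 = 54/6 = 9; σ²_D = ((12−6)/6)² = 1.000
te_E = (2 + 4·5 + 14)/6 = 36/6 = 6; σ²_E = ((14−2)/6)² = 4.000

Forward pass:
ES_A = 0; EF_A = 13
ES_B = 13; EF_B = 13+3 = 16
ES_C = 13; EF_C = 13+5 = 18
ES_D = 13; EF_D = 13+9 = 22
ES_E = max(EF_B=16, EF_C=18, EF_D=22) = 22; EF_E = 22+6 = 28
Expected project duration μ = 28 days. Critical path: A → D → E.

Variances on critical path: σ²_A=11.111, σ²_D=1.000, σ²_E=4.000.
Largest is σ²_A = 11.111.

A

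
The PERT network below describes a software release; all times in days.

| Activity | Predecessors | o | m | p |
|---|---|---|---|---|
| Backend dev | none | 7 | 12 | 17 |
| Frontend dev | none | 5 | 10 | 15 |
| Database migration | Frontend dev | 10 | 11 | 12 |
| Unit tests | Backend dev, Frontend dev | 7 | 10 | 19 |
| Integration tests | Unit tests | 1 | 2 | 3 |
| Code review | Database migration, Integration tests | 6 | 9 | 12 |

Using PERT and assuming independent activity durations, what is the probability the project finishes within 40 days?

0.984

te_Backend dev = (7 + 4·12 + 17)/6 = 72/6 = 12; σ²_Backend dev = ((17−7)/6)² = 2.778
te_Frontend dev = (5 + 4·10 + 15)/6 = 60/6 = 10; σ²_Frontend dev = ((15−5)/6)² = 2.778
te_Database migration = (10 + 4·11 + 12)/6 = 66/6 = 11; σ²_Database migration = ((12−10)/6)² = 0.111
te_Unit tests = (7 + 4·10 + 19)/6 = 66/6 = 11; σ²_Unit tests = ((19−7)/6)² = 4.000
te_Integration tests = (1 + 4·2 + 3)/6 = 12/6 = 2; σ²_Integration tests = ((3−1)/6)² = 0.111
te_Code review = (6 + 4·9 + 12)/6 = 54/6 = 9; σ²_Code review = ((12−6)/6)² = 1.000

Forward pass:
ES_Backend dev = 0; EF_Backend dev = 12
ES_Frontend dev = 0; EF_Frontend dev = 10
ES_Database migration = 10; EF_Database migration = 10+11 = 21
ES_Unit tests = max(EF_Backend dev=12, EF_Frontend dev=10) = 12; EF_Unit tests = 12+11 = 23
ES_Integration tests = 23; EF_Integration tests = 23+2 = 25
ES_Code review = max(EF_Database migration=21, EF_Integration tests=25) = 25; EF_Code review = 25+9 = 34
Expected project duration μ = 34 days. Critical path: Backend dev → Unit tests → Integration tests → Code review.

Variance along critical path = 2.778 + 4.000 + 0.111 + 1.000 = 7.889; σ = √7.889 = 2.809 days.
Z = (40 − 34) / 2.809 = 2.136
P(T ≤ 40) = Φ(2.136) ≈ 0.984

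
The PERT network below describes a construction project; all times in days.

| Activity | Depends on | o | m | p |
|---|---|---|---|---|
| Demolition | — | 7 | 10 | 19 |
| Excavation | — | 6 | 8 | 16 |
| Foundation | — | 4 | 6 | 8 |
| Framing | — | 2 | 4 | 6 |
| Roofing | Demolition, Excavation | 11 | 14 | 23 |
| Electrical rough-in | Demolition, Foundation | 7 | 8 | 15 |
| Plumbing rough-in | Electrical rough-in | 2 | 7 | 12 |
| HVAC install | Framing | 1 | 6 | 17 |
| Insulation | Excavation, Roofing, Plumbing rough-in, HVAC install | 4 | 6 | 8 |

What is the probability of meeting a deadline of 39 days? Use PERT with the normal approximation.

te_Demolition = (7 + 4·10 + 19)/6 = 66/6 = 11; σ²_Demolition = ((19−7)/6)² = 4.000
te_Excavation = (6 + 4·8 + 16)/6 = 54/6 = 9; σ²_Excavation = ((16−6)/6)² = 2.778
te_Foundation = (4 + 4·6 + 8)/6 = 36/6 = 6; σ²_Foundation = ((8−4)/6)² = 0.444
te_Framing = (2 + 4·4 + 6)/6 = 24/6 = 4; σ²_Framing = ((6−2)/6)² = 0.444
te_Roofing = (11 + 4·14 + 23)/6 = 90/6 = 15; σ²_Roofing = ((23−11)/6)² = 4.000
te_Electrical rough-in = (7 + 4·8 + 15)/6 = 54/6 = 9; σ²_Electrical rough-in = ((15−7)/6)² = 1.778
te_Plumbing rough-in = (2 + 4·7 + 12)/6 = 42/6 = 7; σ²_Plumbing rough-in = ((12−2)/6)² = 2.778
te_HVAC install = (1 + 4·6 + 17)/6 = 42/6 = 7; σ²_HVAC install = ((17−1)/6)² = 7.111
te_Insulation = (4 + 4·6 + 8)/6 = 36/6 = 6; σ²_Insulation = ((8−4)/6)² = 0.444

Forward pass:
ES_Demolition = 0; EF_Demolition = 11
ES_Excavation = 0; EF_Excavation = 9
ES_Foundation = 0; EF_Foundation = 6
ES_Framing = 0; EF_Framing = 4
ES_Roofing = max(EF_Demolition=11, EF_Excavation=9) = 11; EF_Roofing = 11+15 = 26
ES_Electrical rough-in = max(EF_Demolition=11, EF_Foundation=6) = 11; EF_Electrical rough-in = 11+9 = 20
ES_Plumbing rough-in = 20; EF_Plumbing rough-in = 20+7 = 27
ES_HVAC install = 4; EF_HVAC install = 4+7 = 11
ES_Insulation = max(EF_Excavation=9, EF_Roofing=26, EF_Plumbing rough-in=27, EF_HVAC install=11) = 27; EF_Insulation = 27+6 = 33
Expected project duration μ = 33 days. Critical path: Demolition → Electrical rough-in → Plumbing rough-in → Insulation.

Variance along critical path = 4.000 + 1.778 + 2.778 + 0.444 = 9.000; σ = √9.000 = 3.000 days.
Z = (39 − 33) / 3.000 = 2.000
P(T ≤ 39) = Φ(2.000) ≈ 0.977

0.977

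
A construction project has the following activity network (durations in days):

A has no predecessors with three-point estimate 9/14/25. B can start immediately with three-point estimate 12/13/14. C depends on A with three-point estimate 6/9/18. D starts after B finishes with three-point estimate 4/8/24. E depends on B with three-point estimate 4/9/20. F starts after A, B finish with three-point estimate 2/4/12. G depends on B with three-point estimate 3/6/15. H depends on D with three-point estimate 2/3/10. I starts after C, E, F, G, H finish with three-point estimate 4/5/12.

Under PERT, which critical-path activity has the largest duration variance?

te_A = (9 + 4·14 + 25)/6 = 90/6 = 15; σ²_A = ((25−9)/6)² = 7.111
te_B = (12 + 4·13 + 14)/6 = 78/6 = 13; σ²_B = ((14−12)/6)² = 0.111
te_C = (6 + 4·9 + 18)/6 = 60/6 = 10; σ²_C = ((18−6)/6)² = 4.000
te_D = (4 + 4·8 + 24)/6 = 60/6 = 10; σ²_D = ((24−4)/6)² = 11.111
te_E = (4 + 4·9 + 20)/6 = 60/6 = 10; σ²_E = ((20−4)/6)² = 7.111
te_F = (2 + 4·4 + 12)/6 = 30/6 = 5; σ²_F = ((12−2)/6)² = 2.778
te_G = (3 + 4·6 + 15)/6 = 42/6 = 7; σ²_G = ((15−3)/6)² = 4.000
te_H = (2 + 4·3 + 10)/6 = 24/6 = 4; σ²_H = ((10−2)/6)² = 1.778
te_I = (4 + 4·5 + 12)/6 = 36/6 = 6; σ²_I = ((12−4)/6)² = 1.778

Forward pass:
ES_A = 0; EF_A = 15
ES_B = 0; EF_B = 13
ES_C = 15; EF_C = 15+10 = 25
ES_D = 13; EF_D = 13+10 = 23
ES_E = 13; EF_E = 13+10 = 23
ES_F = max(EF_A=15, EF_B=13) = 15; EF_F = 15+5 = 20
ES_G = 13; EF_G = 13+7 = 20
ES_H = 23; EF_H = 23+4 = 27
ES_I = max(EF_C=25, EF_E=23, EF_F=20, EF_G=20, EF_H=27) = 27; EF_I = 27+6 = 33
Expected project duration μ = 33 days. Critical path: B → D → H → I.

Variances on critical path: σ²_B=0.111, σ²_D=11.111, σ²_H=1.778, σ²_I=1.778.
Largest is σ²_D = 11.111.

D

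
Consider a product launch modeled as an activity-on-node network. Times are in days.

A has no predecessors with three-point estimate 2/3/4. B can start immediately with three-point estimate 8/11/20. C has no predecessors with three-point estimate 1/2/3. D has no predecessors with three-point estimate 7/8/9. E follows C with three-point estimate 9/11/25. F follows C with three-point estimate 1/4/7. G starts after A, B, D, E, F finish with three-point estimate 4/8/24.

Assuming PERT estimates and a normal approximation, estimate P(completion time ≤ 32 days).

0.949

te_A = (2 + 4·3 + 4)/6 = 18/6 = 3; σ²_A = ((4−2)/6)² = 0.111
te_B = (8 + 4·11 + 20)/6 = 72/6 = 12; σ²_B = ((20−8)/6)² = 4.000
te_C = (1 + 4·2 + 3)/6 = 12/6 = 2; σ²_C = ((3−1)/6)² = 0.111
te_D = (7 + 4·8 + 9)/6 = 48/6 = 8; σ²_D = ((9−7)/6)² = 0.111
te_E = (9 + 4·11 + 25)/6 = 78/6 = 13; σ²_E = ((25−9)/6)² = 7.111
te_F = (1 + 4·4 + 7)/6 = 24/6 = 4; σ²_F = ((7−1)/6)² = 1.000
te_G = (4 + 4·8 + 24)/6 = 60/6 = 10; σ²_G = ((24−4)/6)² = 11.111

Forward pass:
ES_A = 0; EF_A = 3
ES_B = 0; EF_B = 12
ES_C = 0; EF_C = 2
ES_D = 0; EF_D = 8
ES_E = 2; EF_E = 2+13 = 15
ES_F = 2; EF_F = 2+4 = 6
ES_G = max(EF_A=3, EF_B=12, EF_D=8, EF_E=15, EF_F=6) = 15; EF_G = 15+10 = 25
Expected project duration μ = 25 days. Critical path: C → E → G.

Variance along critical path = 0.111 + 7.111 + 11.111 = 18.333; σ = √18.333 = 4.282 days.
Z = (32 − 25) / 4.282 = 1.635
P(T ≤ 32) = Φ(1.635) ≈ 0.949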